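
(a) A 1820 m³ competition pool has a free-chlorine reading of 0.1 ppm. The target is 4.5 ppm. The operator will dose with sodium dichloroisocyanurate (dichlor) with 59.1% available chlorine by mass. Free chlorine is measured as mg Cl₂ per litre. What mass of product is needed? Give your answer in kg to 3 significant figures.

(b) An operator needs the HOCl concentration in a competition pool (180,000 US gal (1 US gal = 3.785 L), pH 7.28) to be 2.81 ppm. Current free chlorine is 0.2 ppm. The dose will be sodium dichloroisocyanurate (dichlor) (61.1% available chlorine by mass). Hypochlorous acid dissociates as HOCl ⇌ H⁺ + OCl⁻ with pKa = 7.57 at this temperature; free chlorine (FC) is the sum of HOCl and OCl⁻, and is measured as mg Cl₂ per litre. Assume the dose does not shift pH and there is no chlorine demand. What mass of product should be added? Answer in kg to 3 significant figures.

(a) Volume: 1820 m³ = 1,820,000 L.
(a) Chlorine deficit: 4.5 − 0.1 = 4.4 ppm = 4.4 mg/L as Cl₂.
(a) Cl₂ equivalent needed: 4.4 mg/L × 1,820,000 L = 8,008,000 mg = 8008 g.
(a) Product at 59.1% available chlorine: 8008 / 0.591 = 13,550 g.

(b) Volume: 180,000 US gal × 3.785 L/gal = 681,300 L.
(b) [OCl⁻]/[HOCl] = 10^(pH − pKa) = 10^(7.28 − 7.57) = 0.5129; fraction as HOCl = 1/(1 + 0.5129) = 0.661.
(b) Free chlorine required for 2.81 ppm HOCl: 2.81 / 0.661 = 4.251 ppm.
(b) FC to add: 4.251 − 0.2 = 4.051 mg/L as Cl₂.
(b) Cl₂ equivalent: 4.051 mg/L × 681,300 L = 2760 g.
(b) Product at 61.1% available Cl: 2760 / 0.611 = 4517 g.

(a) 13.5 kg; (b) 4.52 kg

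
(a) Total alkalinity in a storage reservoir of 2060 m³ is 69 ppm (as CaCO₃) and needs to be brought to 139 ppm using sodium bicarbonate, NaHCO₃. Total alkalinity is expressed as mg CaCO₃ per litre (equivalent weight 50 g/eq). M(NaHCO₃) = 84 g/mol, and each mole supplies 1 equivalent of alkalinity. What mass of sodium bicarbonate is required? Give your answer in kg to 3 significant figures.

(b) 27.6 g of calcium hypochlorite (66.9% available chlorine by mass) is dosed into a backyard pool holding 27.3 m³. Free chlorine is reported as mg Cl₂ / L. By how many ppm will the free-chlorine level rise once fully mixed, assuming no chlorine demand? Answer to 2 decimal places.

(a) 242 kg; (b) 0.68 ppm

(a) Volume: 2060 m³ = 2,060,000 L.
(a) Alkalinity to add: (139 − 69) = 70 mg/L as CaCO₃ × 2,060,000 L = 144,200 g as CaCO₃.
(a) Equivalents: 144,200 g ÷ 50 g/eq = 2884 eq.
(a) NaHCO₃ supplies 1 eq per mole → 2884 mol.
(a) Mass: 2884 mol × 84 g/mol = 242,300 g.

(b) Volume: 27.3 m³ = 27,300 L.
(b) Available chlorine delivered: 27.6 g × 0.669 = 18.46 g as Cl₂.
(b) Concentration rise: 18.46 g / 27,300 L = 0.6764 mg/L = 0.68 ppm.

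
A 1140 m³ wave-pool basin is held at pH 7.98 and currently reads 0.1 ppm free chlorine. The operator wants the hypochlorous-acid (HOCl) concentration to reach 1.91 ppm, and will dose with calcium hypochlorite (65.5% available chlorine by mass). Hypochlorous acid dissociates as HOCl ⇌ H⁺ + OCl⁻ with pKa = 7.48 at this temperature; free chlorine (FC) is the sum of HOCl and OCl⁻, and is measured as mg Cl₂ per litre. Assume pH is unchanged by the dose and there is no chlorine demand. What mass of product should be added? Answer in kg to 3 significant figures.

13.7 kg

Volume: 1140 m³ = 1,140,000 L.
[OCl⁻]/[HOCl] = 10^(pH − pKa) = 10^(7.98 − 7.48) = 3.162; fraction as HOCl = 1/(1 + 3.162) = 0.2403.
Free chlorine required for 1.91 ppm HOCl: 1.91 / 0.2403 = 7.95 ppm.
FC to add: 7.95 − 0.1 = 7.85 mg/L as Cl₂.
Cl₂ equivalent: 7.85 mg/L × 1,140,000 L = 8949 g.
Product at 65.5% available Cl: 8949 / 0.655 = 13,660 g.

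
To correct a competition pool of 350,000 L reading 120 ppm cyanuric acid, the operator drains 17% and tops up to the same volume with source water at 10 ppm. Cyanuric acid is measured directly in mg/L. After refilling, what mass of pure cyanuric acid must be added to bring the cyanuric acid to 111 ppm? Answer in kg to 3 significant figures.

After draining 17% and refilling: 120 × 0.83 + 10 × 0.17 = 101.3 ppm.
Deficit to target: 111 − 101.3 = 9.7 mg/L.
Mass: 9.7 mg/L × 350,000 L = 3395 g cyanuric acid.

3.40 kg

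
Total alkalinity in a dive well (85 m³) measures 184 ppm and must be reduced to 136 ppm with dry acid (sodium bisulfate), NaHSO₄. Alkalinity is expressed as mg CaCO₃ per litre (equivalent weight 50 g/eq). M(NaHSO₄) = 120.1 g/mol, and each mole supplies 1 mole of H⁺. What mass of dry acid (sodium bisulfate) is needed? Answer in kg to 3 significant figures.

Volume: 85 m³ = 85,000 L.
Alkalinity to neutralize: (184 − 136) = 48 mg/L as CaCO₃ × 85,000 L = 4080 g as CaCO₃.
Equivalents of H⁺ required: 4080 ÷ 50 g/eq = 81.6 eq = 81.6 mol NaHSO₄.
Mass of NaHSO₄: 81.6 × 120.1 = 9800 g.

9.80 kg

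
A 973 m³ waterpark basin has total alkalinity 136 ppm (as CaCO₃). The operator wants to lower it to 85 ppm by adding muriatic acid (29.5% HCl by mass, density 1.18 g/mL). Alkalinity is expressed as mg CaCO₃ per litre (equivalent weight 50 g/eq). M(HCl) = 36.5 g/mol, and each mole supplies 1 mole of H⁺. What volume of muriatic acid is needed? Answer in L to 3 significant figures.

Volume: 973 m³ = 973,000 L.
Alkalinity to neutralize: (136 − 85) = 51 mg/L as CaCO₃ × 973,000 L = 49,620 g as CaCO₃.
Equivalents of H⁺ required: 49,620 ÷ 50 g/eq = 992.5 eq = 992.5 mol HCl.
Mass of HCl: 992.5 × 36.5 = 36,220 g.
Mass of 29.5% solution: 36,220 / 0.295 = 122,800 g.
Volume: 122,800 g ÷ 1.18 g/mL = 104,100 mL.

104 L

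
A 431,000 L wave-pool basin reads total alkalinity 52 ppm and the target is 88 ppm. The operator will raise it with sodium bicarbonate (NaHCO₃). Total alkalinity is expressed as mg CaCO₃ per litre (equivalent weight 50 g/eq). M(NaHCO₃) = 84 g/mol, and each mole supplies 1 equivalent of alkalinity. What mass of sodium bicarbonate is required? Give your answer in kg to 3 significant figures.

26.1 kg

Alkalinity to add: (88 − 52) = 36 mg/L as CaCO₃ × 431,000 L = 15,520 g as CaCO₃.
Equivalents: 15,520 g ÷ 50 g/eq = 310.3 eq.
NaHCO₃ supplies 1 eq per mole → 310.3 mol.
Mass: 310.3 mol × 84 g/mol = 26,070 g.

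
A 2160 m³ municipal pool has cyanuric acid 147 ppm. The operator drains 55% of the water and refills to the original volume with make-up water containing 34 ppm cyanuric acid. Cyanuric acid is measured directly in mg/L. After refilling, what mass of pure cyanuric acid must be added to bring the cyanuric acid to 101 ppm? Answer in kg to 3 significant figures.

34.9 kg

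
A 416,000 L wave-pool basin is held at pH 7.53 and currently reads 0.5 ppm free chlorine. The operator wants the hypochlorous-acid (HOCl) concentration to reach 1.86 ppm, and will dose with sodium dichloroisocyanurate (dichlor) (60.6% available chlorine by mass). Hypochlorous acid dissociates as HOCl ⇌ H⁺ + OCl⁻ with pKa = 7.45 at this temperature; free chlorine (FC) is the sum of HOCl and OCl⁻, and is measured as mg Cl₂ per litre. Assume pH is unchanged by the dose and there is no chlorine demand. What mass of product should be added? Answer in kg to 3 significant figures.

2.47 kg

[OCl⁻]/[HOCl] = 10^(pH − pKa) = 10^(7.53 − 7.45) = 1.202; fraction as HOCl = 1/(1 + 1.202) = 0.4541.
Free chlorine required for 1.86 ppm HOCl: 1.86 / 0.4541 = 4.096 ppm.
FC to add: 4.096 − 0.5 = 3.596 mg/L as Cl₂.
Cl₂ equivalent: 3.596 mg/L × 416,000 L = 1496 g.
Product at 60.6% available Cl: 1496 / 0.606 = 2469 g.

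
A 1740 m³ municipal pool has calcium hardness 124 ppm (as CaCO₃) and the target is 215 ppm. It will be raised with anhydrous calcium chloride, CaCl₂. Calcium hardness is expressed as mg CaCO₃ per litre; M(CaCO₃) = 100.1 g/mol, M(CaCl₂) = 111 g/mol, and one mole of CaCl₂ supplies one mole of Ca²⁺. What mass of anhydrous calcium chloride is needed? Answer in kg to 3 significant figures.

Volume: 1740 m³ = 1,740,000 L.
Hardness to add: (215 − 124) = 91 mg/L as CaCO₃ × 1,740,000 L = 158,300 g as CaCO₃.
Moles of Ca²⁺ (1 mol Ca²⁺ ≡ 1 mol CaCO₃): 158,300 / 100.1 g/mol = 1582 mol.
Mass of CaCl₂: 1582 × 111 = 175,600 g.

176 kg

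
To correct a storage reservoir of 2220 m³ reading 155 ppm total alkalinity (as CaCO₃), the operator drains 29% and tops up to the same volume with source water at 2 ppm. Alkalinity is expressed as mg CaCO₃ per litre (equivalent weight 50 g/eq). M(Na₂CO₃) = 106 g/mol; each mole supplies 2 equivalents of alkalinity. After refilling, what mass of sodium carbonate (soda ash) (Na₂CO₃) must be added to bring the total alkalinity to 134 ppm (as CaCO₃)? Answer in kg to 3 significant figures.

55.0 kg

Volume: 2220 m³ = 2,220,000 L.
After draining 29% and refilling: 155 × 0.71 + 2 × 0.29 = 110.63 ppm.
Deficit to target: 134 − 110.63 = 23.37 mg/L.
As CaCO₃: 23.37 mg/L × 2,220,000 L = 51,880 g; ÷ 50 g/eq ÷ 2 = 518.8 mol Na₂CO₃.
Mass: 518.8 × 106 = 54,990 g.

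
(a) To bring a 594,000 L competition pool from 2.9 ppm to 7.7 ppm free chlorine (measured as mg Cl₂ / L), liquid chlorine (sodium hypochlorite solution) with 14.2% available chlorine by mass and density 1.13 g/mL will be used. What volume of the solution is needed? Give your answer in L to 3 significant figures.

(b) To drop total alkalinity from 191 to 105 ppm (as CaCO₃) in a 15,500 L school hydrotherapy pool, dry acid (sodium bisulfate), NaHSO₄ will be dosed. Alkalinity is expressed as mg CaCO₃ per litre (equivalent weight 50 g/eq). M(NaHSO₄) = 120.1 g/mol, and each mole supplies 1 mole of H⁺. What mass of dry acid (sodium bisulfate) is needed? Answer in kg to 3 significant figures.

(a) Chlorine deficit: 7.7 − 2.9 = 4.8 ppm = 4.8 mg/L as Cl₂.
(a) Cl₂ equivalent needed: 4.8 mg/L × 594,000 L = 2,851,000 mg = 2851 g.
(a) Product at 14.2% available chlorine: 2851 / 0.142 = 20,080 g.
(a) Volume at density 1.13 g/mL: 20,080 g ÷ 1.13 g/mL = 17,770 mL.

(b) Alkalinity to neutralize: (191 − 105) = 86 mg/L as CaCO₃ × 15,500 L = 1333 g as CaCO₃.
(b) Equivalents of H⁺ required: 1333 ÷ 50 g/eq = 26.66 eq = 26.66 mol NaHSO₄.
(b) Mass of NaHSO₄: 26.66 × 120.1 = 3202 g.

(a) 17.8 L; (b) 3.20 kg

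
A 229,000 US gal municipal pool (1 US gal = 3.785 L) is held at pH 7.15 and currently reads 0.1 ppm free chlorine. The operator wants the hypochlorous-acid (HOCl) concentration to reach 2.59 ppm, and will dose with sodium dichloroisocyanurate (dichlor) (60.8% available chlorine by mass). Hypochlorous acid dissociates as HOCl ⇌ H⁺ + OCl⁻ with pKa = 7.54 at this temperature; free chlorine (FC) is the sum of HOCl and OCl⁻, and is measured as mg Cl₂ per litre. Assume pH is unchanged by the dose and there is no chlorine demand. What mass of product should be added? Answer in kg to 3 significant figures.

5.05 kg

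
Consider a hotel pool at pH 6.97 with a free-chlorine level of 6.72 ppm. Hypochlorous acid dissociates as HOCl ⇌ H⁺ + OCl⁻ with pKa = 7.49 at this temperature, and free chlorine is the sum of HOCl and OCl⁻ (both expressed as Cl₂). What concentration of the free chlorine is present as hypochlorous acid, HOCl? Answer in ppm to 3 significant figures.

5.16 ppm

[OCl⁻]/[HOCl] = 10^(pH − pKa) = 10^(6.97 − 7.49) = 10^-0.52 = 0.302.
Fraction as HOCl = 1 / (1 + 0.302) = 0.7681.
HOCl = 0.7681 × 6.72 ppm = 5.161 ppm.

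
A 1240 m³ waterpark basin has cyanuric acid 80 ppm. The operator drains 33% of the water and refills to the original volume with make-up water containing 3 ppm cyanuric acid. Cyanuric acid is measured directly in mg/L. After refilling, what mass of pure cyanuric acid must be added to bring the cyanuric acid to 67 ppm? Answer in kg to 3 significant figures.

Volume: 1240 m³ = 1,240,000 L.
After draining 33% and refilling: 80 × 0.67 + 3 × 0.33 = 54.59 ppm.
Deficit to target: 67 − 54.59 = 12.41 mg/L.
Mass: 12.41 mg/L × 1,240,000 L = 15,390 g cyanuric acid.

15.4 kg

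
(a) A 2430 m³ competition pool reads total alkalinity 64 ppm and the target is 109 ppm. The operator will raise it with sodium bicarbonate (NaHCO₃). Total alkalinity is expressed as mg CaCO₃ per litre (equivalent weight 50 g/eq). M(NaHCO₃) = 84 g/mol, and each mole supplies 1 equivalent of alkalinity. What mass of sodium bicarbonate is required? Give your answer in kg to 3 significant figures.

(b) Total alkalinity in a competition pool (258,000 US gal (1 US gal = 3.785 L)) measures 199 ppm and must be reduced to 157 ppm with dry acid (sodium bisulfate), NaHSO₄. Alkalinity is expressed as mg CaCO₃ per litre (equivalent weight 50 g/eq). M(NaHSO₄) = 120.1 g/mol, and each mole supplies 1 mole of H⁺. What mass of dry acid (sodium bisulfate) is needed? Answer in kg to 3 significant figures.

(a) 184 kg; (b) 98.5 kg

(a) Volume: 2430 m³ = 2,430,000 L.
(a) Alkalinity to add: (109 − 64) = 45 mg/L as CaCO₃ × 2,430,000 L = 109,400 g as CaCO₃.
(a) Equivalents: 109,400 g ÷ 50 g/eq = 2187 eq.
(a) NaHCO₃ supplies 1 eq per mole → 2187 mol.
(a) Mass: 2187 mol × 84 g/mol = 183,700 g.

(b) Volume: 258,000 US gal × 3.785 L/gal = 976,530 L.
(b) Alkalinity to neutralize: (199 − 157) = 42 mg/L as CaCO₃ × 976,530 L = 41,010 g as CaCO₃.
(b) Equivalents of H⁺ required: 41,010 ÷ 50 g/eq = 820.3 eq = 820.3 mol NaHSO₄.
(b) Mass of NaHSO₄: 820.3 × 120.1 = 98,520 g.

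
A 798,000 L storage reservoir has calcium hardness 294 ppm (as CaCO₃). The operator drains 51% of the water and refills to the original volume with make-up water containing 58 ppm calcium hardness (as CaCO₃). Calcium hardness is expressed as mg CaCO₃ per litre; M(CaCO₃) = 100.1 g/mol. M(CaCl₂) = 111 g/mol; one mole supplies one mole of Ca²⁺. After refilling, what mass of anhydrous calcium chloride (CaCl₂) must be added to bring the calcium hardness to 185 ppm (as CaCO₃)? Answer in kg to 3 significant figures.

10.1 kg

After draining 51% and refilling: 294 × 0.49 + 58 × 0.51 = 173.64 ppm.
Deficit to target: 185 − 173.64 = 11.36 mg/L.
As CaCO₃: 11.36 mg/L × 798,000 L = 9065 g; ÷ 100.1 = 90.56 mol Ca²⁺.
Mass: 90.56 × 111 = 10,050 g.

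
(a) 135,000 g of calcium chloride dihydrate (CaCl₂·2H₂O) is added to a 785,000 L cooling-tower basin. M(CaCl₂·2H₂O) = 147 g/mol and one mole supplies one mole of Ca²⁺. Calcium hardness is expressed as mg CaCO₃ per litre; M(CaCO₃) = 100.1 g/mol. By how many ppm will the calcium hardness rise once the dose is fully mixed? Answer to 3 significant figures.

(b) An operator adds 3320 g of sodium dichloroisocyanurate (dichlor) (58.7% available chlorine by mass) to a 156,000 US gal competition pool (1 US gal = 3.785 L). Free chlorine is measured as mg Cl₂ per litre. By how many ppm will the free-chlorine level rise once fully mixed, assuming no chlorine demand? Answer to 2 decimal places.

(a) 117 ppm; (b) 3.30 ppm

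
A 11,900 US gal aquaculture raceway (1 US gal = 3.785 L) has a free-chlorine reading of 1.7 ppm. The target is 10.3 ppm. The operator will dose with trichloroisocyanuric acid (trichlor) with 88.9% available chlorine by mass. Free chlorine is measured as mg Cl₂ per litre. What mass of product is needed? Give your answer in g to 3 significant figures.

Volume: 11,900 US gal × 3.785 L/gal = 45,042 L.
Chlorine deficit: 10.3 − 1.7 = 8.6 ppm = 8.6 mg/L as Cl₂.
Cl₂ equivalent needed: 8.6 mg/L × 45,042 L = 387,400 mg = 387.4 g.
Product at 88.9% available chlorine: 387.4 / 0.889 = 435.7 g.

436 g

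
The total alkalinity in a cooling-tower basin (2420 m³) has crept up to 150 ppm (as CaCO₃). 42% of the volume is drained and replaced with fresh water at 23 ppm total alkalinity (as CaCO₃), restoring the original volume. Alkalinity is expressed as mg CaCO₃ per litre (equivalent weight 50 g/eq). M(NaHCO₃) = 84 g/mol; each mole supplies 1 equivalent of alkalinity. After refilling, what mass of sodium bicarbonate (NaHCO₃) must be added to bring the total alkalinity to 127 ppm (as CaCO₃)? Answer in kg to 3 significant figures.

Volume: 2420 m³ = 2,420,000 L.
After draining 42% and refilling: 150 × 0.58 + 23 × 0.42 = 96.66 ppm.
Deficit to target: 127 − 96.66 = 30.34 mg/L.
As CaCO₃: 30.34 mg/L × 2,420,000 L = 73,420 g; ÷ 50 g/eq ÷ 1 = 1468 mol NaHCO₃.
Mass: 1468 × 84 = 123,400 g.

123 kg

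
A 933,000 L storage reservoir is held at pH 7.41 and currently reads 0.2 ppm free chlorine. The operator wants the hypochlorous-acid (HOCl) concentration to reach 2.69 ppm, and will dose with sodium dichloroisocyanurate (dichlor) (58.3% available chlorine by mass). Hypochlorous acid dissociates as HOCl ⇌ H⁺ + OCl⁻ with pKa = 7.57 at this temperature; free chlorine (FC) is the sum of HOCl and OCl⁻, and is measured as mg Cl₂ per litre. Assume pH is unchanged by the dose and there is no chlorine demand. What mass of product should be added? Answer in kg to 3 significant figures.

[OCl⁻]/[HOCl] = 10^(pH − pKa) = 10^(7.41 − 7.57) = 0.6918; fraction as HOCl = 1/(1 + 0.6918) = 0.5911.
Free chlorine required for 2.69 ppm HOCl: 2.69 / 0.5911 = 4.551 ppm.
FC to add: 4.551 − 0.2 = 4.351 mg/L as Cl₂.
Cl₂ equivalent: 4.351 mg/L × 933,000 L = 4060 g.
Product at 58.3% available Cl: 4060 / 0.583 = 6963 g.

6.96 kg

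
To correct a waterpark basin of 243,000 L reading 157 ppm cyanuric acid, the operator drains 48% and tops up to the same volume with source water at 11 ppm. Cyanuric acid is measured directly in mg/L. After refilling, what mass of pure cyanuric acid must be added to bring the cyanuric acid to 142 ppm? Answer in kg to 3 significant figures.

13.4 kg

After draining 48% and refilling: 157 × 0.52 + 11 × 0.48 = 86.92 ppm.
Deficit to target: 142 − 86.92 = 55.08 mg/L.
Mass: 55.08 mg/L × 243,000 L = 13,380 g cyanuric acid.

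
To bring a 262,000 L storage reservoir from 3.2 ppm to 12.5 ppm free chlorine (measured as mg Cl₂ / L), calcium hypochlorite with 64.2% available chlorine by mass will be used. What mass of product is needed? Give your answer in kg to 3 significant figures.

3.80 kg

Chlorine deficit: 12.5 − 3.2 = 9.3 ppm = 9.3 mg/L as Cl₂.
Cl₂ equivalent needed: 9.3 mg/L × 262,000 L = 2,437,000 mg = 2437 g.
Product at 64.2% available chlorine: 2437 / 0.642 = 3795 g.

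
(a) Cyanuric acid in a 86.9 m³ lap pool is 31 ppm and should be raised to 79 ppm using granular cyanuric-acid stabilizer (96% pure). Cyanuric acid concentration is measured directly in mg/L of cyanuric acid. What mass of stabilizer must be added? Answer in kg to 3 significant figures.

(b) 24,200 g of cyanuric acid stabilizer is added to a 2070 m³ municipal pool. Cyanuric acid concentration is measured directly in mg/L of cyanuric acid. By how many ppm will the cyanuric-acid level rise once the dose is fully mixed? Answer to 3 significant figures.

(a) 4.34 kg; (b) 11.7 ppm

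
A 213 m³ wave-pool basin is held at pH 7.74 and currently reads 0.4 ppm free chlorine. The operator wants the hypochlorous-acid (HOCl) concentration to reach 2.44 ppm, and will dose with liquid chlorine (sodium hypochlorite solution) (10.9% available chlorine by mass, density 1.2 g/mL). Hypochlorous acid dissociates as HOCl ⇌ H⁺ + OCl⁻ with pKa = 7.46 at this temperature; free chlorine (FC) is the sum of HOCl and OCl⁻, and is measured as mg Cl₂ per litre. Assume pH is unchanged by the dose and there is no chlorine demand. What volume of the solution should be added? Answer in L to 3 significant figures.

Volume: 213 m³ = 213,000 L.
[OCl⁻]/[HOCl] = 10^(pH − pKa) = 10^(7.74 − 7.46) = 1.905; fraction as HOCl = 1/(1 + 1.905) = 0.3442.
Free chlorine required for 2.44 ppm HOCl: 2.44 / 0.3442 = 7.089 ppm.
FC to add: 7.089 − 0.4 = 6.689 mg/L as Cl₂.
Cl₂ equivalent: 6.689 mg/L × 213,000 L = 1425 g.
Product at 10.9% available Cl: 1425 / 0.109 = 13,070 g.
Volume: 13,070 g ÷ 1.2 g/mL = 10,890 mL.

10.9 L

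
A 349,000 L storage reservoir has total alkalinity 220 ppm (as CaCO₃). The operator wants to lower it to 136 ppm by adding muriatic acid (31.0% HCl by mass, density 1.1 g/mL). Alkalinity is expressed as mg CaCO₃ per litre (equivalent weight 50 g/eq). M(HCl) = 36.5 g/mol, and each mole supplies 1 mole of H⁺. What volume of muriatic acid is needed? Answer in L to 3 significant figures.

Alkalinity to neutralize: (220 − 136) = 84 mg/L as CaCO₃ × 349,000 L = 29,320 g as CaCO₃.
Equivalents of H⁺ required: 29,320 ÷ 50 g/eq = 586.3 eq = 586.3 mol HCl.
Mass of HCl: 586.3 × 36.5 = 21,400 g.
Mass of 31.0% solution: 21,400 / 0.31 = 69,030 g.
Volume: 69,030 g ÷ 1.1 g/mL = 62,760 mL.

62.8 L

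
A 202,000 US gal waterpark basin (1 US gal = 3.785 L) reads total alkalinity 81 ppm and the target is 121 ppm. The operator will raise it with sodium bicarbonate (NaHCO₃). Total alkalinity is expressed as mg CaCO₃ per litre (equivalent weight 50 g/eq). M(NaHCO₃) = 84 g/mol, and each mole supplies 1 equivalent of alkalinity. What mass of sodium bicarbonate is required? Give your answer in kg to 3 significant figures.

Volume: 202,000 US gal × 3.785 L/gal = 764,570 L.
Alkalinity to add: (121 − 81) = 40 mg/L as CaCO₃ × 764,570 L = 30,580 g as CaCO₃.
Equivalents: 30,580 g ÷ 50 g/eq = 611.7 eq.
NaHCO₃ supplies 1 eq per mole → 611.7 mol.
Mass: 611.7 mol × 84 g/mol = 51,380 g.

51.4 kg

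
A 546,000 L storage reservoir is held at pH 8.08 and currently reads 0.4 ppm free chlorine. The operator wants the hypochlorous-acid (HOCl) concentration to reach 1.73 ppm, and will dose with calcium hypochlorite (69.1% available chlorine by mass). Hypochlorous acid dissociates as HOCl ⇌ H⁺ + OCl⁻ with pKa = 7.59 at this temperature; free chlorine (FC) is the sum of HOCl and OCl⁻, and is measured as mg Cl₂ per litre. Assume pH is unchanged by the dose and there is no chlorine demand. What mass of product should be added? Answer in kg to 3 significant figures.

5.28 kg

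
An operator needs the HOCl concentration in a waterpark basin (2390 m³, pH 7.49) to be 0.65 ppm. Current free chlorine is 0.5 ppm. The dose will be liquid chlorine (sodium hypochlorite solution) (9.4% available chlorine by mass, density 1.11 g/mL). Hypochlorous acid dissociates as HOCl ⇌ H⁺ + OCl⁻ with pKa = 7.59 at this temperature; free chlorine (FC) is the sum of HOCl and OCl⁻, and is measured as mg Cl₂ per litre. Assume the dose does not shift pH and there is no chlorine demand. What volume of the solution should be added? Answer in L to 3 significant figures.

15.3 L

Volume: 2390 m³ = 2,390,000 L.
[OCl⁻]/[HOCl] = 10^(pH − pKa) = 10^(7.49 − 7.59) = 0.7943; fraction as HOCl = 1/(1 + 0.7943) = 0.5573.
Free chlorine required for 0.65 ppm HOCl: 0.65 / 0.5573 = 1.166 ppm.
FC to add: 1.166 − 0.5 = 0.6663 mg/L as Cl₂.
Cl₂ equivalent: 0.6663 mg/L × 2,390,000 L = 1592 g.
Product at 9.4% available Cl: 1592 / 0.094 = 16,940 g.
Volume: 16,940 g ÷ 1.11 g/mL = 15,260 mL.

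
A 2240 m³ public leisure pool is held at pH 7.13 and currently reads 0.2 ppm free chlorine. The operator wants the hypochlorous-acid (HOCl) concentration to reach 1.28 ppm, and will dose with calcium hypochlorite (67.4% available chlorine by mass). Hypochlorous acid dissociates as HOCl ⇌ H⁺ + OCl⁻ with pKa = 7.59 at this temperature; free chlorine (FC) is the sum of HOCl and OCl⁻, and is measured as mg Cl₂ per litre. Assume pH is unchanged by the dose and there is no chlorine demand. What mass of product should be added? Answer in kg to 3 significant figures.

Volume: 2240 m³ = 2,240,000 L.
[OCl⁻]/[HOCl] = 10^(pH − pKa) = 10^(7.13 − 7.59) = 0.3467; fraction as HOCl = 1/(1 + 0.3467) = 0.7425.
Free chlorine required for 1.28 ppm HOCl: 1.28 / 0.7425 = 1.724 ppm.
FC to add: 1.724 − 0.2 = 1.524 mg/L as Cl₂.
Cl₂ equivalent: 1.524 mg/L × 2,240,000 L = 3413 g.
Product at 67.4% available Cl: 3413 / 0.674 = 5064 g.

5.06 kg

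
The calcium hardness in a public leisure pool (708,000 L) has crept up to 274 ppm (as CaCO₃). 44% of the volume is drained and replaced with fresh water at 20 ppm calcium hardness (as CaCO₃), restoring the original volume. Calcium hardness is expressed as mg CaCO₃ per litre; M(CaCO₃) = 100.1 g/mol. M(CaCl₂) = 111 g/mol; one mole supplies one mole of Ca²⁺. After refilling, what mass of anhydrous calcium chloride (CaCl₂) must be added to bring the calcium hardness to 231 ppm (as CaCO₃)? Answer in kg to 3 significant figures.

54.0 kg

After draining 44% and refilling: 274 × 0.56 + 20 × 0.44 = 162.24 ppm.
Deficit to target: 231 − 162.24 = 68.76 mg/L.
As CaCO₃: 68.76 mg/L × 708,000 L = 48,680 g; ÷ 100.1 = 486.3 mol Ca²⁺.
Mass: 486.3 × 111 = 53,980 g.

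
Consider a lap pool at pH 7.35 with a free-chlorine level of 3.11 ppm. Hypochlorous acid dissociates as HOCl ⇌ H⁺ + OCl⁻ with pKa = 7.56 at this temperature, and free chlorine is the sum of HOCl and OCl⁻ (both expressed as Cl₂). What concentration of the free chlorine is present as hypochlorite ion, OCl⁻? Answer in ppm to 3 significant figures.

[OCl⁻]/[HOCl] = 10^(pH − pKa) = 10^(7.35 − 7.56) = 10^-0.21 = 0.6166.
Fraction as HOCl = 1 / (1 + 0.6166) = 0.6186.
OCl⁻ = (1 − 0.6186) × 3.11 ppm = 1.186 ppm.

1.19 ppm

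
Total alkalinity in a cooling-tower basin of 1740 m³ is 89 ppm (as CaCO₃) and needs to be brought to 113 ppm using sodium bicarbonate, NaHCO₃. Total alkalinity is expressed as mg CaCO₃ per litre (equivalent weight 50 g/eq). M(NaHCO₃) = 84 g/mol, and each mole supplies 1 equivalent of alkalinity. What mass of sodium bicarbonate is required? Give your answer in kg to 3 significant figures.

70.2 kg

Volume: 1740 m³ = 1,740,000 L.
Alkalinity to add: (113 − 89) = 24 mg/L as CaCO₃ × 1,740,000 L = 41,760 g as CaCO₃.
Equivalents: 41,760 g ÷ 50 g/eq = 835.2 eq.
NaHCO₃ supplies 1 eq per mole → 835.2 mol.
Mass: 835.2 mol × 84 g/mol = 70,160 g.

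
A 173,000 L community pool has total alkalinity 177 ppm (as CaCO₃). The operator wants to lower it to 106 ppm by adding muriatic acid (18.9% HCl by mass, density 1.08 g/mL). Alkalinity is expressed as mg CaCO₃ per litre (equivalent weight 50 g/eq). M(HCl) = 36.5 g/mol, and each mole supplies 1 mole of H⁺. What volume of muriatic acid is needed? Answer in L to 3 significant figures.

43.9 L

Alkalinity to neutralize: (177 − 106) = 71 mg/L as CaCO₃ × 173,000 L = 12,280 g as CaCO₃.
Equivalents of H⁺ required: 12,280 ÷ 50 g/eq = 245.7 eq = 245.7 mol HCl.
Mass of HCl: 245.7 × 36.5 = 8967 g.
Mass of 18.9% solution: 8967 / 0.189 = 47,440 g.
Volume: 47,440 g ÷ 1.08 g/mL = 43,930 mL.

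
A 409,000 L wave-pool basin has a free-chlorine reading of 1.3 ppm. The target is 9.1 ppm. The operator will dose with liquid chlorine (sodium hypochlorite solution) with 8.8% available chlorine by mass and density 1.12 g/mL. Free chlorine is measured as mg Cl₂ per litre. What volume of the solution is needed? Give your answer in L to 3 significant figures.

Chlorine deficit: 9.1 − 1.3 = 7.8 ppm = 7.8 mg/L as Cl₂.
Cl₂ equivalent needed: 7.8 mg/L × 409,000 L = 3,190,000 mg = 3190 g.
Product at 8.8% available chlorine: 3190 / 0.088 = 36,250 g.
Volume at density 1.12 g/mL: 36,250 g ÷ 1.12 g/mL = 32,370 mL.

32.4 L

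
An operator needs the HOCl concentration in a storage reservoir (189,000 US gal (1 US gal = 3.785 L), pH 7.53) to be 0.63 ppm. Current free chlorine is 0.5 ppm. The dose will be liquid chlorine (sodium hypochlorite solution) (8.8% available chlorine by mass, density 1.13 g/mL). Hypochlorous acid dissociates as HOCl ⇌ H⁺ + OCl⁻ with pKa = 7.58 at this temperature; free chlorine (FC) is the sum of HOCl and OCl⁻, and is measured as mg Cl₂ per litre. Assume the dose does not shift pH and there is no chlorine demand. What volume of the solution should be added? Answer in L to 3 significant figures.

4.97 L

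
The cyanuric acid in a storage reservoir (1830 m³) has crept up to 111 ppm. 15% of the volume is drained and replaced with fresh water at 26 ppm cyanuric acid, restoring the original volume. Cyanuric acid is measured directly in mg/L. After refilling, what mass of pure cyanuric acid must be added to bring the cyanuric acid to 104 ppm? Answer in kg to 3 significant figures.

Volume: 1830 m³ = 1,830,000 L.
After draining 15% and refilling: 111 × 0.85 + 26 × 0.15 = 98.25 ppm.
Deficit to target: 104 − 98.25 = 5.75 mg/L.
Mass: 5.75 mg/L × 1,830,000 L = 10,520 g cyanuric acid.

10.5 kg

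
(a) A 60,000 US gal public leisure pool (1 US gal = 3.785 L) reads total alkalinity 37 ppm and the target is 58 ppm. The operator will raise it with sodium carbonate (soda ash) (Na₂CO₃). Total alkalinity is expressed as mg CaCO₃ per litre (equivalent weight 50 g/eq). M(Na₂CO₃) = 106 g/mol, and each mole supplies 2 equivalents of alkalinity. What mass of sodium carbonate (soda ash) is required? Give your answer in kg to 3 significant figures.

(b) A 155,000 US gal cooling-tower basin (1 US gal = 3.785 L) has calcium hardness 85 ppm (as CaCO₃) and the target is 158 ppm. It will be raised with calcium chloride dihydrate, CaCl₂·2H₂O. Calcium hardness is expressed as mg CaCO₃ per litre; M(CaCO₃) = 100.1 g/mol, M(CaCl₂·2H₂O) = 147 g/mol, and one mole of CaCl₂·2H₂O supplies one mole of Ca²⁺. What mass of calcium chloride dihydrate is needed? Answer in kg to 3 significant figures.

(a) 5.06 kg; (b) 62.9 kg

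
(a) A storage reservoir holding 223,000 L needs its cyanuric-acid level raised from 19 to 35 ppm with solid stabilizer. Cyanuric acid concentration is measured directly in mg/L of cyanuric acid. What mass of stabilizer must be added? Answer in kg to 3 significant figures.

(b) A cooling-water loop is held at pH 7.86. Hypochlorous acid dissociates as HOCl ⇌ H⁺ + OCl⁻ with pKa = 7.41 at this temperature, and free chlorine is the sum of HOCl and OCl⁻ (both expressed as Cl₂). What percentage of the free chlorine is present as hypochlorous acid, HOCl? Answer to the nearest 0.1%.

(a) CYA to add: (35 − 19) = 16 mg/L × 223,000 L = 3568 g cyanuric acid.

(b) [OCl⁻]/[HOCl] = 10^(pH − pKa) = 10^(7.86 − 7.41) = 10^0.45 = 2.818.
(b) Fraction as HOCl = 1 / (1 + 2.818) = 0.2619.

(a) 3.57 kg; (b) 26.2%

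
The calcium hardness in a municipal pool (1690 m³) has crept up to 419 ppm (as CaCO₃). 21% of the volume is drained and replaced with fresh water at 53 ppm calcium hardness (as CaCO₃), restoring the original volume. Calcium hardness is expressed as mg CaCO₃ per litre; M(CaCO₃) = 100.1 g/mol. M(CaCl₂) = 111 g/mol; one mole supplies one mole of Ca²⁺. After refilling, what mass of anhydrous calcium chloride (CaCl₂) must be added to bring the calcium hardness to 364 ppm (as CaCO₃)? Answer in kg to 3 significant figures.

41.0 kg

Volume: 1690 m³ = 1,690,000 L.
After draining 21% and refilling: 419 × 0.79 + 53 × 0.21 = 342.14 ppm.
Deficit to target: 364 − 342.14 = 21.86 mg/L.
As CaCO₃: 21.86 mg/L × 1,690,000 L = 36,940 g; ÷ 100.1 = 369.1 mol Ca²⁺.
Mass: 369.1 × 111 = 40,970 g.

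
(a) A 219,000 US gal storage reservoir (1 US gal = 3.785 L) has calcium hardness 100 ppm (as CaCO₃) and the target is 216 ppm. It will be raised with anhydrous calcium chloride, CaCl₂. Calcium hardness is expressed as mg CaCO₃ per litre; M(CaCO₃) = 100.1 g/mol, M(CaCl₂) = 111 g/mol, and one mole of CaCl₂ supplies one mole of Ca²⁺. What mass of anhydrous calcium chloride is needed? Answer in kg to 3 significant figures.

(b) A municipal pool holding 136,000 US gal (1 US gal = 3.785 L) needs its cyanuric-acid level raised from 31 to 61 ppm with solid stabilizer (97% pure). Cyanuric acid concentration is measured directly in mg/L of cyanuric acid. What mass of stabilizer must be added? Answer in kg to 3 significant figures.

(a) Volume: 219,000 US gal × 3.785 L/gal = 828,915 L.
(a) Hardness to add: (216 − 100) = 116 mg/L as CaCO₃ × 828,915 L = 96,150 g as CaCO₃.
(a) Moles of Ca²⁺ (1 mol Ca²⁺ ≡ 1 mol CaCO₃): 96,150 / 100.1 g/mol = 960.6 mol.
(a) Mass of CaCl₂: 960.6 × 111 = 106,600 g.

(b) Volume: 136,000 US gal × 3.785 L/gal = 514,760 L.
(b) CYA to add: (61 − 31) = 30 mg/L × 514,760 L = 15,440 g cyanuric acid.
(b) At 97% purity: 15,440 / 0.97 = 15,920 g product.

(a) 107 kg; (b) 15.9 kg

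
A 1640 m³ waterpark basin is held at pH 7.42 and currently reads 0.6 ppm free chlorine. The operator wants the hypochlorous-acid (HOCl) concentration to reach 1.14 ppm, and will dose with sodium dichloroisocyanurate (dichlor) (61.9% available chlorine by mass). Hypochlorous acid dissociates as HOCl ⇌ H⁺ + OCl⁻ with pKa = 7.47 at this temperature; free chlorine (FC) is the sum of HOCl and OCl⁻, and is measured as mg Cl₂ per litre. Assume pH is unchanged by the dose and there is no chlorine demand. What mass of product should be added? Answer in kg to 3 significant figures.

4.12 kg

Volume: 1640 m³ = 1,640,000 L.
[OCl⁻]/[HOCl] = 10^(pH − pKa) = 10^(7.42 − 7.47) = 0.8913; fraction as HOCl = 1/(1 + 0.8913) = 0.5288.
Free chlorine required for 1.14 ppm HOCl: 1.14 / 0.5288 = 2.156 ppm.
FC to add: 2.156 − 0.6 = 1.556 mg/L as Cl₂.
Cl₂ equivalent: 1.556 mg/L × 1,640,000 L = 2552 g.
Product at 61.9% available Cl: 2552 / 0.619 = 4123 g.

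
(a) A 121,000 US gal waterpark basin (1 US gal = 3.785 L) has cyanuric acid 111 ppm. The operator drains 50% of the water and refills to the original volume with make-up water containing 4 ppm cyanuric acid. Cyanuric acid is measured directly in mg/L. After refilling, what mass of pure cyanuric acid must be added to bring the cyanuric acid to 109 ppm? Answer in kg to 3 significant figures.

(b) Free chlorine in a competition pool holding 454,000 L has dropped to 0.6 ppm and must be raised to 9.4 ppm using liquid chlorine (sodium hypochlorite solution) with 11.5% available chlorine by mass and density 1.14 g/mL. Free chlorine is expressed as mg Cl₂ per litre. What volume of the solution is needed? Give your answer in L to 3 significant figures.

(a) 23.6 kg; (b) 30.5 L

(a) Volume: 121,000 US gal × 3.785 L/gal = 457,985 L.
(a) After draining 50% and refilling: 111 × 0.50 + 4 × 0.50 = 57.5 ppm.
(a) Deficit to target: 109 − 57.5 = 51.5 mg/L.
(a) Mass: 51.5 mg/L × 457,985 L = 23,590 g cyanuric acid.

(b) Chlorine deficit: 9.4 − 0.6 = 8.8 ppm = 8.8 mg/L as Cl₂.
(b) Cl₂ equivalent needed: 8.8 mg/L × 454,000 L = 3,995,000 mg = 3995 g.
(b) Product at 11.5% available chlorine: 3995 / 0.115 = 34,740 g.
(b) Volume at density 1.14 g/mL: 34,740 g ÷ 1.14 g/mL = 30,470 mL.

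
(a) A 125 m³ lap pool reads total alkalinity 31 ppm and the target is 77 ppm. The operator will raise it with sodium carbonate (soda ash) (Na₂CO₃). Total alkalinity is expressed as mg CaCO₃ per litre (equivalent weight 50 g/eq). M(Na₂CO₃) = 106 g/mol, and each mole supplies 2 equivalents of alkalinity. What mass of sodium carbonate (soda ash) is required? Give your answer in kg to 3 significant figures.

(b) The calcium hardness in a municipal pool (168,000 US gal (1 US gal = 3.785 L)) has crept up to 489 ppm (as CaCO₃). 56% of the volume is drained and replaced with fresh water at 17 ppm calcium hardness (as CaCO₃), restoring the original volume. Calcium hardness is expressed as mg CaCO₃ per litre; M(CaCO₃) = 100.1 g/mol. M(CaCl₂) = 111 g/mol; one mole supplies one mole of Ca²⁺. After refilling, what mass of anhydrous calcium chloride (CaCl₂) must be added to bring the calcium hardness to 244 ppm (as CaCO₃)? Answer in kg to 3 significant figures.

(a) 6.09 kg; (b) 13.6 kg

(a) Volume: 125 m³ = 125,000 L.
(a) Alkalinity to add: (77 − 31) = 46 mg/L as CaCO₃ × 125,000 L = 5750 g as CaCO₃.
(a) Equivalents: 5750 g ÷ 50 g/eq = 115 eq.
(a) Each mole of Na₂CO₃ supplies 2 eq, so 115 / 2 = 57.5 mol.
(a) Mass: 57.5 mol × 106 g/mol = 6095 g.

(b) Volume: 168,000 US gal × 3.785 L/gal = 635,880 L.
(b) After draining 56% and refilling: 489 × 0.44 + 17 × 0.56 = 224.68 ppm.
(b) Deficit to target: 244 − 224.68 = 19.32 mg/L.
(b) As CaCO₃: 19.32 mg/L × 635,880 L = 12,290 g; ÷ 100.1 = 122.7 mol Ca²⁺.
(b) Mass: 122.7 × 111 = 13,620 g.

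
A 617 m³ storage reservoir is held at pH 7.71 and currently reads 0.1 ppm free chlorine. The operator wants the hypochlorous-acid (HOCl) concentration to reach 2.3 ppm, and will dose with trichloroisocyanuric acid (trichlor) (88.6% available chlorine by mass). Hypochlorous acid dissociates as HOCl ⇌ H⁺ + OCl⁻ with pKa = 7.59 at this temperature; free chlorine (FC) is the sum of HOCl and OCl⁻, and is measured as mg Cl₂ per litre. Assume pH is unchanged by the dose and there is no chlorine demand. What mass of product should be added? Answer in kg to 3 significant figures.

Volume: 617 m³ = 617,000 L.
[OCl⁻]/[HOCl] = 10^(pH − pKa) = 10^(7.71 − 7.59) = 1.318; fraction as HOCl = 1/(1 + 1.318) = 0.4314.
Free chlorine required for 2.3 ppm HOCl: 2.3 / 0.4314 = 5.332 ppm.
FC to add: 5.332 − 0.1 = 5.232 mg/L as Cl₂.
Cl₂ equivalent: 5.232 mg/L × 617,000 L = 3228 g.
Product at 88.6% available Cl: 3228 / 0.886 = 3643 g.

3.64 kg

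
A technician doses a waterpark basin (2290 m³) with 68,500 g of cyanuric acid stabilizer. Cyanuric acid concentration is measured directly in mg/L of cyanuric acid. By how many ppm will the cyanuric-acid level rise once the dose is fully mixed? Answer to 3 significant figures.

29.9 ppm

Volume: 2290 m³ = 2,290,000 L.
Rise: 68,500 g / 2,290,000 L × 1000 = 29.91 mg/L.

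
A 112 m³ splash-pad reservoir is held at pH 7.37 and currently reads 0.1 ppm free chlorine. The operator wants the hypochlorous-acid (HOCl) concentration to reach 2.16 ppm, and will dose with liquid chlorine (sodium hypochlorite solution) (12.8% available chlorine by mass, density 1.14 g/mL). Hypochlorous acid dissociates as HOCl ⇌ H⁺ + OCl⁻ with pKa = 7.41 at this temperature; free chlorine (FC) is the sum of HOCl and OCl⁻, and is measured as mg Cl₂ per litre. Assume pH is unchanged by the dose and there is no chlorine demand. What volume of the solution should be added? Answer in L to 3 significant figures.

Volume: 112 m³ = 112,000 L.
[OCl⁻]/[HOCl] = 10^(pH − pKa) = 10^(7.37 − 7.41) = 0.912; fraction as HOCl = 1/(1 + 0.912) = 0.523.
Free chlorine required for 2.16 ppm HOCl: 2.16 / 0.523 = 4.13 ppm.
FC to add: 4.13 − 0.1 = 4.03 mg/L as Cl₂.
Cl₂ equivalent: 4.03 mg/L × 112,000 L = 451.4 g.
Product at 12.8% available Cl: 451.4 / 0.128 = 3526 g.
Volume: 3526 g ÷ 1.14 g/mL = 3093 mL.

3.09 L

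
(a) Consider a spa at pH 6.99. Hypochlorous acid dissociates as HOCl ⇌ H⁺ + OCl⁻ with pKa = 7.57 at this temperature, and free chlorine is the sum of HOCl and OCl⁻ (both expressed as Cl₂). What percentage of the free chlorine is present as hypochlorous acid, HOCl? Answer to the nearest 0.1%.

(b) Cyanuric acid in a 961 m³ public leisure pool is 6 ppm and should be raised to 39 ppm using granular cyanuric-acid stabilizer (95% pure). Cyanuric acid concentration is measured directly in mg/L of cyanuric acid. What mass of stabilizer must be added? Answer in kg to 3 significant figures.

(a) 79.2%; (b) 33.4 kg

(a) [OCl⁻]/[HOCl] = 10^(pH − pKa) = 10^(6.99 − 7.57) = 10^-0.58 = 0.263.
(a) Fraction as HOCl = 1 / (1 + 0.263) = 0.7917.

(b) Volume: 961 m³ = 961,000 L.
(b) CYA to add: (39 − 6) = 33 mg/L × 961,000 L = 31,710 g cyanuric acid.
(b) At 95% purity: 31,710 / 0.95 = 33,380 g product.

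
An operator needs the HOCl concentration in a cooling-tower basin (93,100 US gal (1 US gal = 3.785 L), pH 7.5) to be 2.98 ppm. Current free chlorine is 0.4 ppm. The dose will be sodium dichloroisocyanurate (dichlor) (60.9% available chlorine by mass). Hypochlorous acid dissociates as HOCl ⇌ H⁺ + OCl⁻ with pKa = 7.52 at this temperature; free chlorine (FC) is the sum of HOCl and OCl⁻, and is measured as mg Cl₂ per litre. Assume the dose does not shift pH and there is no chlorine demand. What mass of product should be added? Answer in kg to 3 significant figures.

Volume: 93,100 US gal × 3.785 L/gal = 352,384 L.
[OCl⁻]/[HOCl] = 10^(pH − pKa) = 10^(7.5 − 7.52) = 0.955; fraction as HOCl = 1/(1 + 0.955) = 0.5115.
Free chlorine required for 2.98 ppm HOCl: 2.98 / 0.5115 = 5.826 ppm.
FC to add: 5.826 − 0.4 = 5.426 mg/L as Cl₂.
Cl₂ equivalent: 5.426 mg/L × 352,384 L = 1912 g.
Product at 60.9% available Cl: 1912 / 0.609 = 3140 g.

3.14 kg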